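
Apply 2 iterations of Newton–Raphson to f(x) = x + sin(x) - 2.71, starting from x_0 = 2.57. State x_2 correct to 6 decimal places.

Newton update: x ← x − f(x)/f'(x).
f'(x) = 1 + cos(x)
x_0 = 2.570000: f = 0.400972, f' = 0.158960 → x_1 = 2.570000 - (0.400972)/(0.158960) = 0.047520
x_1 = 0.047520: f = -2.614977, f' = 1.998871 → x_2 = 0.047520 - (-2.614977)/(1.998871) = 1.355747

1.355747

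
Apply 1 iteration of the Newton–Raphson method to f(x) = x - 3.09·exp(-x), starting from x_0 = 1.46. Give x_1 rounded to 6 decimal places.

Newton update: x ← x − f(x)/f'(x).
f'(x) = 1 + 3.09·exp(-x)
x_0 = 1.460000: f = 0.742390, f' = 1.717610 → x_1 = 1.460000 - (0.742390)/(1.717610) = 1.027777

1.027777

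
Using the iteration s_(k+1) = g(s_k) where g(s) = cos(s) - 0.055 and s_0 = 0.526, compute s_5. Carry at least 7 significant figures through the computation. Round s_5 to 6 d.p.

s_1 = g(0.526000) = 0.809822
s_2 = g(0.809822) = 0.634627
s_3 = g(0.634627) = 0.750293
s_4 = g(0.750293) = 0.676489
s_5 = g(0.676489) = 0.724775

0.724775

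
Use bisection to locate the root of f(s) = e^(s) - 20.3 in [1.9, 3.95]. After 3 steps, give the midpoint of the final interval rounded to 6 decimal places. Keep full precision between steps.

f(1.900000) = -13.614106, f(3.950000) = 31.635367 (opposite signs)
step 1: m = 2.925000, f(m) = -1.665774 < 0 → root in [2.925000, 3.950000]
step 2: m = 3.437500, f(m) = 10.809088 > 0 → root in [2.925000, 3.437500]
step 3: m = 3.181250, f(m) = 3.776831 > 0 → root in [2.925000, 3.181250]
Midpoint of [2.925000, 3.181250] = 3.053125

3.053125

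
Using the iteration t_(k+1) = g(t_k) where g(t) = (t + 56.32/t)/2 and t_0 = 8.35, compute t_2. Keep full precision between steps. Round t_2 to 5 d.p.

t_1 = g(8.350000) = 7.547455
t_2 = g(7.547455) = 7.504787

7.50479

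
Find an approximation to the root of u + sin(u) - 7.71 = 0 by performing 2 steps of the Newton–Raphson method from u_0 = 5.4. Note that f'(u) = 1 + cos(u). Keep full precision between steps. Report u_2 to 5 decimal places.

7.01359

Newton update: u ← u − f(u)/f'(u).
u_0 = 5.400000: f = -3.082764, f' = 1.634693 → u_1 = 5.400000 - (-3.082764)/(1.634693) = 7.285837
u_1 = 7.285837: f = 0.418738, f' = 1.538069 → u_2 = 7.285837 - (0.418738)/(1.538069) = 7.013588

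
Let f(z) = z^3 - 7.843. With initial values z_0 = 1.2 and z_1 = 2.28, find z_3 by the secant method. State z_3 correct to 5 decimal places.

1.96805

f(z_0) = -6.115000, f(z_1) = 4.009352
z_2 = 2.280000 - (4.009352)·(2.280000 - 1.200000)/(4.009352 - (-6.115000)) = 1.852308; f(z_2) = -1.487644
z_3 = 1.852308 - (-1.487644)·(1.852308 - 2.280000)/(-1.487644 - (4.009352)) = 1.968054; f(z_3) = -0.220262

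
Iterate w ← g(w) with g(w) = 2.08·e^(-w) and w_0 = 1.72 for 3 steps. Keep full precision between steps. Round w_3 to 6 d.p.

w_1 = g(1.720000) = 0.372458
w_2 = g(0.372458) = 1.433201
w_3 = g(1.433201) = 0.496172

0.496172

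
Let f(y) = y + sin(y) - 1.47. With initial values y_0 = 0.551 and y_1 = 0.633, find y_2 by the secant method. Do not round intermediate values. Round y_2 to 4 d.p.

0.7671

f(y_0) = -0.395461, f(y_1) = -0.245434
y_2 = 0.633000 - (-0.245434)·(0.633000 - 0.551000)/(-0.245434 - (-0.395461)) = 0.767147; f(y_2) = -0.008769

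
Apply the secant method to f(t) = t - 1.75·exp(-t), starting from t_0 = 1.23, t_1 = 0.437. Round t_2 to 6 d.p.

f(t_0) = 0.718488, f(t_1) = -0.693450
t_2 = 0.437000 - (-0.693450)·(0.437000 - 1.230000)/(-0.693450 - (0.718488)) = 0.826469; f(t_2) = 0.060683

0.826469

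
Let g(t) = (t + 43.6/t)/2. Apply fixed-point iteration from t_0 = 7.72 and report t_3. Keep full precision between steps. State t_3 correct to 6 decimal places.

t_1 = g(7.720000) = 6.683834
t_2 = g(6.683834) = 6.603518
t_3 = g(6.603518) = 6.603030

6.603030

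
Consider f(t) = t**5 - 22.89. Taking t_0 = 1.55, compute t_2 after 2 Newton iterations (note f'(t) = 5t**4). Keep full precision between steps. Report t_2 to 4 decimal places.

1.8944

t_0 = 1.550000: f = -13.943390, f' = 28.860031 → t_1 = 1.550000 - (-13.943390)/(28.860031) = 2.033138
t_1 = 2.033138: f = 11.850395, f' = 85.435390 → t_2 = 2.033138 - (11.850395)/(85.435390) = 1.894433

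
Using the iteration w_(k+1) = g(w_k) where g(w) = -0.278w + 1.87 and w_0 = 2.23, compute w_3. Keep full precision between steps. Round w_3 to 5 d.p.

1.44675

w_1 = g(2.230000) = 1.250060
w_2 = g(1.250060) = 1.522483
w_3 = g(1.522483) = 1.446750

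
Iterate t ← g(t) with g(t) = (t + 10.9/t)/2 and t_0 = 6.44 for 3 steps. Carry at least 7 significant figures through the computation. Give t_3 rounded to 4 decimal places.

t_1 = g(6.440000) = 4.066273
t_2 = g(4.066273) = 3.373430
t_3 = g(3.373430) = 3.302281

3.3023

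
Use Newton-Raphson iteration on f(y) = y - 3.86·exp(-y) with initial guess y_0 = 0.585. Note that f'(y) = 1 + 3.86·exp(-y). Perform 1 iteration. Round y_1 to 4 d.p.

Newton update: y ← y − f(y)/f'(y).
y_0 = 0.585000: f = -1.565429, f' = 3.150429 → y_1 = 0.585000 - (-1.565429)/(3.150429) = 1.081894

1.0819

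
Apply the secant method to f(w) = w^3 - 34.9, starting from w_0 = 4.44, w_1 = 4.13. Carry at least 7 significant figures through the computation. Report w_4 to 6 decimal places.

3.270891

Secant update: w_(k+1) = w_k − f(w_k)·(w_k − w_(k-1))/(f(w_k) − f(w_(k-1))).
f(w_0) = 52.628384, f(w_1) = 35.544997
w_2 = 4.130000 - (35.544997)·(4.130000 - 4.440000)/(35.544997 - (52.628384)) = 3.484990; f(w_2) = 7.425758
w_3 = 3.484990 - (7.425758)·(3.484990 - 4.130000)/(7.425758 - (35.544997)) = 3.314656; f(w_3) = 1.517926
w_4 = 3.314656 - (1.517926)·(3.314656 - 3.484990)/(1.517926 - (7.425758)) = 3.270891; f(w_4) = 0.094361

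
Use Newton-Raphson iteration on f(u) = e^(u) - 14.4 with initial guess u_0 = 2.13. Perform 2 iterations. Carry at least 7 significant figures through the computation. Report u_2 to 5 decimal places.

2.68153

Newton update: u ← u − f(u)/f'(u).
f'(u) = e^(u)
u_0 = 2.130000: f = -5.985133, f' = 8.414867 → u_1 = 2.130000 - (-5.985133)/(8.414867) = 2.841257
u_1 = 2.841257: f = 2.737294, f' = 17.137294 → u_2 = 2.841257 - (2.737294)/(17.137294) = 2.681530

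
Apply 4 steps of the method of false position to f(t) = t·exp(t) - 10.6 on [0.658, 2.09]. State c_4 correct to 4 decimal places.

1.7806

f(0.658000) = -9.329450, f(2.090000) = 6.297473
step 1: c = 1.512920, f(c) = -3.731389 < 0 → new bracket [1.512920, 2.090000]
step 2: c = 1.727631, f(c) = -0.878083 < 0 → new bracket [1.727631, 2.090000]
step 3: c = 1.771975, f(c) = -0.176428 < 0 → new bracket [1.771975, 2.090000]
step 4: c = 1.780642, f(c) = -0.034269 < 0 → new bracket [1.780642, 2.090000]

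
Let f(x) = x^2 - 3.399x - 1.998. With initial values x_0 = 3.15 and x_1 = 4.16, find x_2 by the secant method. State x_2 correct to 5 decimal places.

Secant update: x_(k+1) = x_k − f(x_k)·(x_k − x_(k-1))/(f(x_k) − f(x_(k-1))).
f(x_0) = -2.782350, f(x_1) = 1.167760
x_2 = 4.160000 - (1.167760)·(4.160000 - 3.150000)/(1.167760 - (-2.782350)) = 3.861417; f(x_2) = -0.212417

3.86142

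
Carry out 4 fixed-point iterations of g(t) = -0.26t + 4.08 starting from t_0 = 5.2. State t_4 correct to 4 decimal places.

3.2471

t_1 = g(5.200000) = 2.728000
t_2 = g(2.728000) = 3.370720
t_3 = g(3.370720) = 3.203613
t_4 = g(3.203613) = 3.247061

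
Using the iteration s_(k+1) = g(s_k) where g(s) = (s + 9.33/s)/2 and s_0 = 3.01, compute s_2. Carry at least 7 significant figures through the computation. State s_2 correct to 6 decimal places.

3.054505

s_1 = g(3.010000) = 3.054834
s_2 = g(3.054834) = 3.054505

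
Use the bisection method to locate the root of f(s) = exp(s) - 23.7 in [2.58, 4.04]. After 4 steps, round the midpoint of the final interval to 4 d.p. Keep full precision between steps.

3.1731

f(2.580000) = -10.502862, f(4.040000) = 33.126343 (opposite signs)
step 1: m = 3.310000, f(m) = 3.685125 > 0 → root in [2.580000, 3.310000]
step 2: m = 2.945000, f(m) = -4.689338 < 0 → root in [2.945000, 3.310000]
step 3: m = 3.127500, f(m) = -0.883134 < 0 → root in [3.127500, 3.310000]
step 4: m = 3.218750, f(m) = 1.296855 > 0 → root in [3.127500, 3.218750]
Midpoint of [3.127500, 3.218750] = 3.173125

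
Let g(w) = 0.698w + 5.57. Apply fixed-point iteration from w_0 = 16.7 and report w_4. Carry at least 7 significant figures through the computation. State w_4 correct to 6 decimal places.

w_1 = g(16.700000) = 17.226600
w_2 = g(17.226600) = 17.594167
w_3 = g(17.594167) = 17.850728
w_4 = g(17.850728) = 18.029808

18.029808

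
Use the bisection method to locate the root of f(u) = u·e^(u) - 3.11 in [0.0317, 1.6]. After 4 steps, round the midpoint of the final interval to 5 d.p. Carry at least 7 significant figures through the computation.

f(0.031700) = -3.077279, f(1.600000) = 4.814852 (opposite signs)
step 1: m = 0.815850, f(m) = -1.265284 < 0 → root in [0.815850, 1.600000]
step 2: m = 1.207925, f(m) = 0.932361 > 0 → root in [0.815850, 1.207925]
step 3: m = 1.011888, f(m) = -0.326512 < 0 → root in [1.011888, 1.207925]
step 4: m = 1.109906, f(m) = 0.257538 > 0 → root in [1.011888, 1.109906]
Midpoint of [1.011888, 1.109906] = 1.060897

1.06090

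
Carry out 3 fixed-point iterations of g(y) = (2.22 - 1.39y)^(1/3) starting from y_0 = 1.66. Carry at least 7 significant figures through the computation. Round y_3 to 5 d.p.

0.63188

y_1 = g(1.660000) = -0.443783
y_2 = g(-0.443783) = 1.415617
y_3 = g(1.415617) = 0.631880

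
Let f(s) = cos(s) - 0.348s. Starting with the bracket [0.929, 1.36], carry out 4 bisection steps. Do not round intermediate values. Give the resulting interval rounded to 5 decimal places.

f(0.929000) = 0.275343, f(1.360000) = -0.264041 (opposite signs)
step 1: m = 1.144500, f(m) = 0.015215 > 0 → root in [1.144500, 1.360000]
step 2: m = 1.252250, f(m) = -0.122597 < 0 → root in [1.144500, 1.252250]
step 3: m = 1.198375, f(m) = -0.053163 < 0 → root in [1.144500, 1.198375]
step 4: m = 1.171438, f(m) = -0.018833 < 0 → root in [1.144500, 1.171438]

[1.14450, 1.17144]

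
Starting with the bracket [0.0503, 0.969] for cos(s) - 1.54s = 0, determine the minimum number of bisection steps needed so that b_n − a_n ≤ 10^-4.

Initial width b − a = 0.969 − 0.0503 = 0.918700.
After n steps the width is (b−a)/2^n; need (b−a)/2^n ≤ 10^-4.
So n ≥ log₂(0.918700/10^-4) = log₂(9187.0000) ≈ 13.1654.
Hence n = 14.

14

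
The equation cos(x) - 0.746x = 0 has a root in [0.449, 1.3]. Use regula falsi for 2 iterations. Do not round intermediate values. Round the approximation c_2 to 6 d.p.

0.864442

f(0.449000) = 0.565928, f(1.300000) = -0.702301
step 1: c = 0.828746, f(c) = 0.057557 > 0 → new bracket [0.828746, 1.300000]
step 2: c = 0.864442, f(c) = 0.004192 > 0 → new bracket [0.864442, 1.300000]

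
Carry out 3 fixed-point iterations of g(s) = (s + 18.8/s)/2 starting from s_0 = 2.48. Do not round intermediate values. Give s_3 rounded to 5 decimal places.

4.33616

s_1 = g(2.480000) = 5.030323
s_2 = g(5.030323) = 4.383829
s_3 = g(4.383829) = 4.336159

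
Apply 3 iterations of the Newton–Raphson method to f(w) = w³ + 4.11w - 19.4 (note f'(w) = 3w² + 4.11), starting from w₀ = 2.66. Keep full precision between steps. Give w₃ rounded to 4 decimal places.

w_0 = 2.660000: f = 10.353696, f' = 25.336800 → w_1 = 2.660000 - (10.353696)/(25.336800) = 2.251357
w_1 = 2.251357: f = 1.264332, f' = 19.315830 → w_2 = 2.251357 - (1.264332)/(19.315830) = 2.185902
w_2 = 2.185902: f = 0.028657, f' = 18.444498 → w_3 = 2.185902 - (0.028657)/(18.444498) = 2.184348

2.1843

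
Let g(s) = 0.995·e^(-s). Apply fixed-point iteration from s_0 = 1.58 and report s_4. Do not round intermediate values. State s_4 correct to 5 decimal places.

0.63931

s_1 = g(1.580000) = 0.204945
s_2 = g(0.204945) = 0.810618
s_3 = g(0.810618) = 0.442360
s_4 = g(0.442360) = 0.639306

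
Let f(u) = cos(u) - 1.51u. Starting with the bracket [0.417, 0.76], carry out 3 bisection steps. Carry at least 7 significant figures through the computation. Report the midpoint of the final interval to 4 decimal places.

f(0.417000) = 0.284638, f(0.760000) = -0.422764 (opposite signs)
step 1: m = 0.588500, f(m) = -0.056861 < 0 → root in [0.417000, 0.588500]
step 2: m = 0.502750, f(m) = 0.117108 > 0 → root in [0.502750, 0.588500]
step 3: m = 0.545625, f(m) = 0.030909 > 0 → root in [0.545625, 0.588500]
Midpoint of [0.545625, 0.588500] = 0.567063

0.5671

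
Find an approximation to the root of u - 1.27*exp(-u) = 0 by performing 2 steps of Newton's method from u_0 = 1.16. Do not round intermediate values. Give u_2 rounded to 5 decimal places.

f'(u) = 1 + 1.27*exp(-u)
u_0 = 1.160000: f = 0.761873, f' = 1.398127 → u_1 = 1.160000 - (0.761873)/(1.398127) = 0.615076
u_1 = 0.615076: f = -0.071485, f' = 1.686561 → u_2 = 0.615076 - (-0.071485)/(1.686561) = 0.657462

0.65746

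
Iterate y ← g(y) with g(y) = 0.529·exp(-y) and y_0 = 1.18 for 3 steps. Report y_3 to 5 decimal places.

y_1 = g(1.180000) = 0.162550
y_2 = g(0.162550) = 0.449636
y_3 = g(0.449636) = 0.337428

0.33743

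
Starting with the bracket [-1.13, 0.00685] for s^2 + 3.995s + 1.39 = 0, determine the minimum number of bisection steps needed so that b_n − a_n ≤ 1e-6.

Initial width b − a = 0.00685 − -1.13 = 1.136850.
After n steps the width is (b−a)/2^n; need (b−a)/2^n ≤ 1e-6.
So n ≥ log₂(1.136850/1e-6) = log₂(1136850.0000) ≈ 20.1166.
Hence n = 21.

21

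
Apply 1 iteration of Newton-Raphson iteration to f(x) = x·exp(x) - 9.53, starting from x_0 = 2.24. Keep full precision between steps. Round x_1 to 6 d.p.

Newton update: x ← x − f(x)/f'(x).
f'(x) = (x + 1)·exp(x)
x_0 = 2.240000: f = 11.511062, f' = 30.434393 → x_1 = 2.240000 - (11.511062)/(30.434393) = 1.861775

1.861775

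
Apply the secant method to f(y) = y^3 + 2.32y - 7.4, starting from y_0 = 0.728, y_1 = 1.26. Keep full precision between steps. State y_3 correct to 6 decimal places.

1.533796

f(y_0) = -5.325212, f(y_1) = -2.476424
y_2 = 1.260000 - (-2.476424)·(1.260000 - 0.728000)/(-2.476424 - (-5.325212)) = 1.722463; f(y_2) = 1.706448
y_3 = 1.722463 - (1.706448)·(1.722463 - 1.260000)/(1.706448 - (-2.476424)) = 1.533796; f(y_3) = -0.233293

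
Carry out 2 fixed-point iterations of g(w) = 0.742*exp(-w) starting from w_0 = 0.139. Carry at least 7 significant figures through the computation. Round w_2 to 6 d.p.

w_1 = g(0.139000) = 0.645709
w_2 = g(0.645709) = 0.389024

0.389024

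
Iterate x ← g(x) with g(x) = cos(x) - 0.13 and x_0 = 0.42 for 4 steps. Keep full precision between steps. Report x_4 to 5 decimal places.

x_1 = g(0.420000) = 0.783089
x_2 = g(0.783089) = 0.578738
x_3 = g(0.578738) = 0.707154
x_4 = g(0.707154) = 0.630214

0.63021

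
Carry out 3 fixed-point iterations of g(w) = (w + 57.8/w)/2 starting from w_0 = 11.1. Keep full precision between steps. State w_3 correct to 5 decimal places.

7.60265

w_1 = g(11.100000) = 8.153604
w_2 = g(8.153604) = 7.621247
w_3 = g(7.621247) = 7.602654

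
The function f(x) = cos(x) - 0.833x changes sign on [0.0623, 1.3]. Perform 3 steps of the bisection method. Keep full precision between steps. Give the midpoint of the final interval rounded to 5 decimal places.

f(0.062300) = 0.946164, f(1.300000) = -0.815401 (opposite signs)
step 1: m = 0.681150, f(m) = 0.209451 > 0 → root in [0.681150, 1.300000]
step 2: m = 0.990575, f(m) = -0.276940 < 0 → root in [0.681150, 0.990575]
step 3: m = 0.835862, f(m) = -0.025735 < 0 → root in [0.681150, 0.835862]
Midpoint of [0.681150, 0.835862] = 0.758506

0.75851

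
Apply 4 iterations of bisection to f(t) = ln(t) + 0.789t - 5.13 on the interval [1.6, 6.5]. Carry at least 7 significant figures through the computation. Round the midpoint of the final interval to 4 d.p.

f(1.600000) = -3.397596, f(6.500000) = 1.870302 (opposite signs)
step 1: m = 4.050000, f(m) = -0.535833 < 0 → root in [4.050000, 6.500000]
step 2: m = 5.275000, f(m) = 0.694954 > 0 → root in [4.050000, 5.275000]
step 3: m = 4.662500, f(m) = 0.088264 > 0 → root in [4.050000, 4.662500]
step 4: m = 4.356250, f(m) = -0.221307 < 0 → root in [4.356250, 4.662500]
Midpoint of [4.356250, 4.662500] = 4.509375

4.5094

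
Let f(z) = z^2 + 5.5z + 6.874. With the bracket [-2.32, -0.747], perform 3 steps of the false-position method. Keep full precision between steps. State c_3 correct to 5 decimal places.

-1.95683

False-position update: c = (a·f(b) − b·f(a))/(f(b) − f(a)); replace the endpoint whose sign matches f(c).
f(-2.320000) = -0.503600, f(-0.747000) = 3.323509
step 1: c = -2.113013, f(c) = -0.282747 < 0 → new bracket [-2.113013, -0.747000]
step 2: c = -2.005911, f(c) = -0.134832 < 0 → new bracket [-2.005911, -0.747000]
step 3: c = -1.956829, f(c) = -0.059380 < 0 → new bracket [-1.956829, -0.747000]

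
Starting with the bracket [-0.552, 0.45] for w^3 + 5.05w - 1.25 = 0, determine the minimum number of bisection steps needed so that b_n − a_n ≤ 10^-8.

Initial width b − a = 0.45 − -0.552 = 1.002000.
After n steps the width is (b−a)/2^n; need (b−a)/2^n ≤ 10^-8.
So n ≥ log₂(1.002000/10^-8) = log₂(100200000.0000) ≈ 26.5783.
Hence n = 27.

27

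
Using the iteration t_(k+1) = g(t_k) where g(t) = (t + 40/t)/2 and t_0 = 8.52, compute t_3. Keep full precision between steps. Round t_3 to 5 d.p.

t_1 = g(8.520000) = 6.607418
t_2 = g(6.607418) = 6.330610
t_3 = g(6.330610) = 6.324558

6.32456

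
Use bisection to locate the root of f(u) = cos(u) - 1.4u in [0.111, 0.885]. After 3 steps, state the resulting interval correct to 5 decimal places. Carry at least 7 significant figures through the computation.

[0.49800, 0.59475]

f(0.111000) = 0.838446, f(0.885000) = -0.605710 (opposite signs)
step 1: m = 0.498000, f(m) = 0.181340 > 0 → root in [0.498000, 0.885000]
step 2: m = 0.691500, f(m) = -0.197810 < 0 → root in [0.498000, 0.691500]
step 3: m = 0.594750, f(m) = -0.004361 < 0 → root in [0.498000, 0.594750]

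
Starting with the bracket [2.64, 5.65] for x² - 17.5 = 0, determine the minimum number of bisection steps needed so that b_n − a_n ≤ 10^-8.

29

Initial width b − a = 5.65 − 2.64 = 3.010000.
After n steps the width is (b−a)/2^n; need (b−a)/2^n ≤ 10^-8.
So n ≥ log₂(3.010000/10^-8) = log₂(301000000.0000) ≈ 28.1652.
Hence n = 29.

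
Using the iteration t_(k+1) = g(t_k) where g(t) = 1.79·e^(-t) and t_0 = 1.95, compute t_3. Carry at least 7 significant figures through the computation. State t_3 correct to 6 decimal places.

0.446935

t_1 = g(1.950000) = 0.254671
t_2 = g(0.254671) = 1.387558
t_3 = g(1.387558) = 0.446935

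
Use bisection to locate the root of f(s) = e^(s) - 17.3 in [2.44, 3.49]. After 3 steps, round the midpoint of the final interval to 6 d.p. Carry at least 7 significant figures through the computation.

f(2.440000) = -5.826959, f(3.490000) = 15.485948 (opposite signs)
step 1: m = 2.965000, f(m) = 2.094703 > 0 → root in [2.440000, 2.965000]
step 2: m = 2.702500, f(m) = -2.383022 < 0 → root in [2.702500, 2.965000]
step 3: m = 2.833750, f(m) = -0.290874 < 0 → root in [2.833750, 2.965000]
Midpoint of [2.833750, 2.965000] = 2.899375

2.899375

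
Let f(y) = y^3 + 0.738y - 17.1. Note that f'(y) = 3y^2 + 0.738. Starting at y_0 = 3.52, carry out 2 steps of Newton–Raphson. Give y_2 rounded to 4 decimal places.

2.5059

y_0 = 3.520000: f = 29.111968, f' = 37.909200 → y_1 = 3.520000 - (29.111968)/(37.909200) = 2.752061
y_1 = 2.752061: f = 5.774681, f' = 23.459513 → y_2 = 2.752061 - (5.774681)/(23.459513) = 2.505905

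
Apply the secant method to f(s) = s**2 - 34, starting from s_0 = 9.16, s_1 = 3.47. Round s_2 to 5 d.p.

Secant update: s_(k+1) = s_k − f(s_k)·(s_k − s_(k-1))/(f(s_k) − f(s_(k-1))).
f(s_0) = 49.905600, f(s_1) = -21.959100
s_2 = 3.470000 - (-21.959100)·(3.470000 - 9.160000)/(-21.959100 - (49.905600)) = 5.208646; f(s_2) = -6.870006

5.20865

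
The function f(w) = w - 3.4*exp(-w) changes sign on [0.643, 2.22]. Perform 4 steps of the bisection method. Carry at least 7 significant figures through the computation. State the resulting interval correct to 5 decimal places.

f(0.643000) = -1.144424, f(2.220000) = 1.850729 (opposite signs)
step 1: m = 1.431500, f(m) = 0.619069 > 0 → root in [0.643000, 1.431500]
step 2: m = 1.037250, f(m) = -0.167805 < 0 → root in [1.037250, 1.431500]
step 3: m = 1.234375, f(m) = 0.244919 > 0 → root in [1.037250, 1.234375]
step 4: m = 1.135813, f(m) = 0.043865 > 0 → root in [1.037250, 1.135813]

[1.03725, 1.13581]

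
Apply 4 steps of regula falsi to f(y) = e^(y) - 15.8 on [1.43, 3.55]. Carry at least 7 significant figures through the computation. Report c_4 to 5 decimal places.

2.73661

f(1.430000) = -11.621301, f(3.550000) = 19.013317
step 1: c = 2.234226, f(c) = -6.460749 < 0 → new bracket [2.234226, 3.550000]
step 2: c = 2.567933, f(c) = -2.761149 < 0 → new bracket [2.567933, 3.550000]
step 3: c = 2.692466, f(c) = -1.031949 < 0 → new bracket [2.692466, 3.550000]
step 4: c = 2.736613, f(c) = -0.365384 < 0 → new bracket [2.736613, 3.550000]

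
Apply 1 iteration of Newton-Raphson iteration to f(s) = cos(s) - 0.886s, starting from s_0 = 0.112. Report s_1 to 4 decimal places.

1.0085

Newton update: s ← s − f(s)/f'(s).
f'(s) = -sin(s) - 0.886
s_0 = 0.112000: f = 0.894503, f' = -0.997766 → s_1 = 0.112000 - (0.894503)/(-0.997766) = 1.008505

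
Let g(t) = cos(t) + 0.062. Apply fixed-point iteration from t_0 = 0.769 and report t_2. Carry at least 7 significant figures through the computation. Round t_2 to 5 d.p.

t_1 = g(0.769000) = 0.780606
t_2 = g(0.780606) = 0.772487

0.77249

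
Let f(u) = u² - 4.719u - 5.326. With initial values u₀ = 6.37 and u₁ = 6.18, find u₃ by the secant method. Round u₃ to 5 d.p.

5.66341

f(u_0) = 5.190870, f(u_1) = 3.702980
u_2 = 6.180000 - (3.702980)·(6.180000 - 6.370000)/(3.702980 - (5.190870)) = 5.707138; f(u_2) = 0.313442
u_3 = 5.707138 - (0.313442)·(5.707138 - 6.180000)/(0.313442 - (3.702980)) = 5.663411; f(u_3) = 0.022589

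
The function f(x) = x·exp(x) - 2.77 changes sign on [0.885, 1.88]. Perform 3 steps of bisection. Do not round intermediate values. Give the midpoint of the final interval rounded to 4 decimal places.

f(0.885000) = -0.625659, f(1.880000) = 9.550589 (opposite signs)
step 1: m = 1.382500, f(m) = 2.739057 > 0 → root in [0.885000, 1.382500]
step 2: m = 1.133750, f(m) = 0.752887 > 0 → root in [0.885000, 1.133750]
step 3: m = 1.009375, f(m) = -0.000391 < 0 → root in [1.009375, 1.133750]
Midpoint of [1.009375, 1.133750] = 1.071562

1.0716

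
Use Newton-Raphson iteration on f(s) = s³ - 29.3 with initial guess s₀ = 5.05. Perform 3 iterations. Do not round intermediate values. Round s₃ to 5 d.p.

3.08672

f'(s) = 3s²
s_0 = 5.050000: f = 99.487625, f' = 76.507500 → s_1 = 5.050000 - (99.487625)/(76.507500) = 3.749636
s_1 = 3.749636: f = 23.419006, f' = 42.179303 → s_2 = 3.749636 - (23.419006)/(42.179303) = 3.194411
s_2 = 3.194411: f = 3.296593, f' = 30.612777 → s_3 = 3.194411 - (3.296593)/(30.612777) = 3.086724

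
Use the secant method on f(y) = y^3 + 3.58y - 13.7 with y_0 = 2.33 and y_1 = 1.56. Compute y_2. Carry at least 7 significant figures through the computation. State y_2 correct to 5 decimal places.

Secant update: y_(k+1) = y_k − f(y_k)·(y_k − y_(k-1))/(f(y_k) − f(y_(k-1))).
f(y_0) = 7.290737, f(y_1) = -4.318784
y_2 = 1.560000 - (-4.318784)·(1.560000 - 2.330000)/(-4.318784 - (7.290737)) = 1.846443; f(y_2) = -0.794563

1.84644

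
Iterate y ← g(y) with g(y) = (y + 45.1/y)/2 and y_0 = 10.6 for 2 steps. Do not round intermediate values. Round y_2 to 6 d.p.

y_1 = g(10.600000) = 7.427358
y_2 = g(7.427358) = 6.749752

6.749752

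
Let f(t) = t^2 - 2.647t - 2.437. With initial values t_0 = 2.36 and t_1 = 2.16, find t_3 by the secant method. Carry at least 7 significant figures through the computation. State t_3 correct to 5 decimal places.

Secant update: t_(k+1) = t_k − f(t_k)·(t_k − t_(k-1))/(f(t_k) − f(t_(k-1))).
f(t_0) = -3.114320, f(t_1) = -3.488920
t_2 = 2.160000 - (-3.488920)·(2.160000 - 2.360000)/(-3.488920 - (-3.114320)) = 4.022744; f(t_2) = 3.097267
t_3 = 4.022744 - (3.097267)·(4.022744 - 2.160000)/(3.097267 - (-3.488920)) = 3.146757; f(t_3) = -0.864387

3.14676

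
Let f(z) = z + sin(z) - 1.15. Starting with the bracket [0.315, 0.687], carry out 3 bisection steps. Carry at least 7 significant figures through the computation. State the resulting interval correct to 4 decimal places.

[0.5475, 0.5940]

f(0.315000) = -0.525184, f(0.687000) = 0.171221 (opposite signs)
step 1: m = 0.501000, f(m) = -0.168697 < 0 → root in [0.501000, 0.687000]
step 2: m = 0.594000, f(m) = 0.003680 > 0 → root in [0.501000, 0.594000]
step 3: m = 0.547500, f(m) = -0.081946 < 0 → root in [0.547500, 0.594000]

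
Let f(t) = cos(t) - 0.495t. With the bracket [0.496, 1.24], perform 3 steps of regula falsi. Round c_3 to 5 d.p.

f(0.496000) = 0.633973, f(1.240000) = -0.289004
step 1: c = 1.007038, f(c) = 0.035883 > 0 → new bracket [1.007038, 1.240000]
step 2: c = 1.032768, f(c) = 0.001224 > 0 → new bracket [1.032768, 1.240000]
step 3: c = 1.033642, f(c) = 0.000041 > 0 → new bracket [1.033642, 1.240000]

1.03364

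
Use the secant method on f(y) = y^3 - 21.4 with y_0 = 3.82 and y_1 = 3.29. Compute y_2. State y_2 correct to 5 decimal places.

2.91586

f(y_0) = 34.342968, f(y_1) = 14.211289
y_2 = 3.290000 - (14.211289)·(3.290000 - 3.820000)/(14.211289 - (34.342968)) = 2.915864; f(y_2) = 3.391446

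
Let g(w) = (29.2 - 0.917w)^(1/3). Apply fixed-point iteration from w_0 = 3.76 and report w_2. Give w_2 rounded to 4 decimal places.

w_1 = g(3.760000) = 2.953050
w_2 = g(2.953050) = 2.981068

2.9811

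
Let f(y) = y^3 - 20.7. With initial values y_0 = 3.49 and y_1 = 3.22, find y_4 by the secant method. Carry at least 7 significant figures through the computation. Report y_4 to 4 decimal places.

2.7462

f(y_0) = 21.808549, f(y_1) = 12.686248
y_2 = 3.220000 - (12.686248)·(3.220000 - 3.490000)/(12.686248 - (21.808549)) = 2.844515; f(y_2) = 2.315727
y_3 = 2.844515 - (2.315727)·(2.844515 - 3.220000)/(2.315727 - (12.686248)) = 2.760670; f(y_3) = 0.339882
y_4 = 2.760670 - (0.339882)·(2.760670 - 2.844515)/(0.339882 - (2.315727)) = 2.746247; f(y_4) = 0.011837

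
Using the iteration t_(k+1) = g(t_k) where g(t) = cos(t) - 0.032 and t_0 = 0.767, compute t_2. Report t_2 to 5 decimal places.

0.74052

t_1 = g(0.767000) = 0.687996
t_2 = g(0.687996) = 0.740520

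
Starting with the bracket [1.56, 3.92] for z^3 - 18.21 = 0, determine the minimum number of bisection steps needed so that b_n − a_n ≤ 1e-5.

18

Initial width b − a = 3.92 − 1.56 = 2.360000.
After n steps the width is (b−a)/2^n; need (b−a)/2^n ≤ 1e-5.
So n ≥ log₂(2.360000/1e-5) = log₂(236000.0000) ≈ 17.8484.
Hence n = 18.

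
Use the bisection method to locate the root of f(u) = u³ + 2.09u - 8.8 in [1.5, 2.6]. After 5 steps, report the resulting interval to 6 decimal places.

[1.706250, 1.740625]

f(1.500000) = -2.290000, f(2.600000) = 14.210000 (opposite signs)
step 1: m = 2.050000, f(m) = 4.099625 > 0 → root in [1.500000, 2.050000]
step 2: m = 1.775000, f(m) = 0.502109 > 0 → root in [1.500000, 1.775000]
step 3: m = 1.637500, f(m) = -0.986822 < 0 → root in [1.637500, 1.775000]
step 4: m = 1.706250, f(m) = -0.266551 < 0 → root in [1.706250, 1.775000]
step 5: m = 1.740625, f(m) = 0.111609 > 0 → root in [1.706250, 1.740625]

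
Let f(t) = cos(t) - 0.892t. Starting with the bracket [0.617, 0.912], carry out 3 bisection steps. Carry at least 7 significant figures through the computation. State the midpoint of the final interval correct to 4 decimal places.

0.7829

f(0.617000) = 0.265254, f(0.912000) = -0.201338 (opposite signs)
step 1: m = 0.764500, f(m) = 0.039795 > 0 → root in [0.764500, 0.912000]
step 2: m = 0.838250, f(m) = -0.078954 < 0 → root in [0.764500, 0.838250]
step 3: m = 0.801375, f(m) = -0.019107 < 0 → root in [0.764500, 0.801375]
Midpoint of [0.764500, 0.801375] = 0.782937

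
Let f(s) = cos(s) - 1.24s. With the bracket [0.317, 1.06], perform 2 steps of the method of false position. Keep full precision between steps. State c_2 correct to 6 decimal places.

0.642508

f(0.317000) = 0.557095, f(1.060000) = -0.825528
step 1: c = 0.616374, f(c) = 0.051676 > 0 → new bracket [0.616374, 1.060000]
step 2: c = 0.642508, f(c) = 0.003885 > 0 → new bracket [0.642508, 1.060000]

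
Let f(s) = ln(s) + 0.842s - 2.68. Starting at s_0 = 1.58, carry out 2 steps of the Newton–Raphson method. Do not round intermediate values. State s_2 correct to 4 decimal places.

2.2301

Newton update: s ← s − f(s)/f'(s).
f'(s) = 1/s + 0.842
s_0 = 1.580000: f = -0.892215, f' = 1.474911 → s_1 = 1.580000 - (-0.892215)/(1.474911) = 2.184928
s_1 = 2.184928: f = -0.058708, f' = 1.299681 → s_2 = 2.184928 - (-0.058708)/(1.299681) = 2.230099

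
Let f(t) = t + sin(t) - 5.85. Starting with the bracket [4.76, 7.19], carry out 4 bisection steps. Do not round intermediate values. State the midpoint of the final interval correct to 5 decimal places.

6.05094

f(4.760000) = -2.088867, f(7.190000) = 2.127545 (opposite signs)
step 1: m = 5.975000, f(m) = -0.178330 < 0 → root in [5.975000, 7.190000]
step 2: m = 6.582500, f(m) = 1.027365 > 0 → root in [5.975000, 6.582500]
step 3: m = 6.278750, f(m) = 0.424315 > 0 → root in [5.975000, 6.278750]
step 4: m = 6.126875, f(m) = 0.121200 > 0 → root in [5.975000, 6.126875]
Midpoint of [5.975000, 6.126875] = 6.050937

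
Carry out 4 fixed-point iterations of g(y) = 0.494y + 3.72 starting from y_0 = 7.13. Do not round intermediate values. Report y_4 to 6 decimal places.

7.338571

y_1 = g(7.130000) = 7.242220
y_2 = g(7.242220) = 7.297657
y_3 = g(7.297657) = 7.325042
y_4 = g(7.325042) = 7.338571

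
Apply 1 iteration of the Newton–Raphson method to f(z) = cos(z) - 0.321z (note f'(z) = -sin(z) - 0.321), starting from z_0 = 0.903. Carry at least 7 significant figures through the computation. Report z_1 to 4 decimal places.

1.2008

Newton update: z ← z − f(z)/f'(z).
z_0 = 0.903000: f = 0.329394, f' = -1.106188 → z_1 = 0.903000 - (0.329394)/(-1.106188) = 1.200774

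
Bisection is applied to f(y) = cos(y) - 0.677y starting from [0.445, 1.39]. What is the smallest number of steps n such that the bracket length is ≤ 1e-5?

17

Initial width b − a = 1.39 − 0.445 = 0.945000.
After n steps the width is (b−a)/2^n; need (b−a)/2^n ≤ 1e-5.
So n ≥ log₂(0.945000/1e-5) = log₂(94500.0000) ≈ 16.5280.
Hence n = 17.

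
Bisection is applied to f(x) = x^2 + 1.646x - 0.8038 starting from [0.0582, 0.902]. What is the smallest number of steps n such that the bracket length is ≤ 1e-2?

7

Initial width b − a = 0.902 − 0.0582 = 0.843800.
After n steps the width is (b−a)/2^n; need (b−a)/2^n ≤ 1e-2.
So n ≥ log₂(0.843800/1e-2) = log₂(84.3800) ≈ 6.3988.
Hence n = 7.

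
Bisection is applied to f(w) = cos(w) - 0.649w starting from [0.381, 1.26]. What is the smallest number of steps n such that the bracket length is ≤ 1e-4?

14

Initial width b − a = 1.26 − 0.381 = 0.879000.
After n steps the width is (b−a)/2^n; need (b−a)/2^n ≤ 1e-4.
So n ≥ log₂(0.879000/1e-4) = log₂(8790.0000) ≈ 13.1016.
Hence n = 14.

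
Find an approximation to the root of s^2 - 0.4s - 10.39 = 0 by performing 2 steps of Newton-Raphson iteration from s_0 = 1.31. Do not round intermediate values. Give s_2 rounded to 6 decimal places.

f'(s) = 2s - 0.4
s_0 = 1.310000: f = -9.197900, f' = 2.220000 → s_1 = 1.310000 - (-9.197900)/(2.220000) = 5.453198
s_1 = 5.453198: f = 17.166091, f' = 10.506396 → s_2 = 5.453198 - (17.166091)/(10.506396) = 3.819328

3.819328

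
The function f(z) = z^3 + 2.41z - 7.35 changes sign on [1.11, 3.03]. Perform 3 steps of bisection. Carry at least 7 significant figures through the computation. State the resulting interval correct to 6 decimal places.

f(1.110000) = -3.307269, f(3.030000) = 27.770427 (opposite signs)
step 1: m = 2.070000, f(m) = 6.508443 > 0 → root in [1.110000, 2.070000]
step 2: m = 1.590000, f(m) = 0.501579 > 0 → root in [1.110000, 1.590000]
step 3: m = 1.350000, f(m) = -1.636125 < 0 → root in [1.350000, 1.590000]

[1.350000, 1.590000]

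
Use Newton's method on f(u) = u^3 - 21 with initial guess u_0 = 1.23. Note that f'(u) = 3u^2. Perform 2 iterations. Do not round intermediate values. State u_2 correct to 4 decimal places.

3.8672

u_0 = 1.230000: f = -19.139133, f' = 4.538700 → u_1 = 1.230000 - (-19.139133)/(4.538700) = 5.446876
u_1 = 5.446876: f = 140.600372, f' = 89.005359 → u_2 = 5.446876 - (140.600372)/(89.005359) = 3.867191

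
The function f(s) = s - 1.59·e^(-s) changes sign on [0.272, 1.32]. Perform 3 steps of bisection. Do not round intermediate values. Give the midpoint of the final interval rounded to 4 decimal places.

f(0.272000) = -0.939348, f(1.320000) = 0.895255 (opposite signs)
step 1: m = 0.796000, f(m) = 0.078703 > 0 → root in [0.272000, 0.796000]
step 2: m = 0.534000, f(m) = -0.398146 < 0 → root in [0.534000, 0.796000]
step 3: m = 0.665000, f(m) = -0.152695 < 0 → root in [0.665000, 0.796000]
Midpoint of [0.665000, 0.796000] = 0.730500

0.7305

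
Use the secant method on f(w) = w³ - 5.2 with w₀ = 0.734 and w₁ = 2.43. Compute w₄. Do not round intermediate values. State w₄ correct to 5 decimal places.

f(w_0) = -4.804553, f(w_1) = 9.148907
w_2 = 2.430000 - (9.148907)·(2.430000 - 0.734000)/(9.148907 - (-4.804553)) = 1.317979; f(w_2) = -2.910582
w_3 = 1.317979 - (-2.910582)·(1.317979 - 2.430000)/(-2.910582 - (9.148907)) = 1.586367; f(w_3) = -1.207810
w_4 = 1.586367 - (-1.207810)·(1.586367 - 1.317979)/(-1.207810 - (-2.910582)) = 1.776741; f(w_4) = 0.408828

1.77674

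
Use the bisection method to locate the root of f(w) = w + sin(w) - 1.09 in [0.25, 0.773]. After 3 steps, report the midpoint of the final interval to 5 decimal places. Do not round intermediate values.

0.54419

f(0.250000) = -0.592596, f(0.773000) = 0.381286 (opposite signs)
step 1: m = 0.511500, f(m) = -0.089014 < 0 → root in [0.511500, 0.773000]
step 2: m = 0.642250, f(m) = 0.151249 > 0 → root in [0.511500, 0.642250]
step 3: m = 0.576875, f(m) = 0.032282 > 0 → root in [0.511500, 0.576875]
Midpoint of [0.511500, 0.576875] = 0.544188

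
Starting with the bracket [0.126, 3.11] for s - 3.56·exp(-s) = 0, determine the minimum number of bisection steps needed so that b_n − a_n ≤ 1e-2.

9

Initial width b − a = 3.11 − 0.126 = 2.984000.
After n steps the width is (b−a)/2^n; need (b−a)/2^n ≤ 1e-2.
So n ≥ log₂(2.984000/1e-2) = log₂(298.4000) ≈ 8.2211.
Hence n = 9.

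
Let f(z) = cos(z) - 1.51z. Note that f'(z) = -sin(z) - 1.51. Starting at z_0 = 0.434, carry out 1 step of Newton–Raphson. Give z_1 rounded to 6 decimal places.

Newton update: z ← z − f(z)/f'(z).
z_0 = 0.434000: f = 0.251951, f' = -1.930503 → z_1 = 0.434000 - (0.251951)/(-1.930503) = 0.564511

0.564511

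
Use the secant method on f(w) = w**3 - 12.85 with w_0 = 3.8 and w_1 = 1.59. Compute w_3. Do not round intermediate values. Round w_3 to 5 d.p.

f(w_0) = 42.022000, f(w_1) = -8.830321
w_2 = 1.590000 - (-8.830321)·(1.590000 - 3.800000)/(-8.830321 - (42.022000)) = 1.973758; f(w_2) = -5.160785
w_3 = 1.973758 - (-5.160785)·(1.973758 - 1.590000)/(-5.160785 - (-8.830321)) = 2.513471; f(w_3) = 3.028945

2.51347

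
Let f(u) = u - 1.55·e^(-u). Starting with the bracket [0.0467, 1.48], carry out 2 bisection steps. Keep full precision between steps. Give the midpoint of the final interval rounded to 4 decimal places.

0.5842

f(0.046700) = -1.432579, f(1.480000) = 1.127162 (opposite signs)
step 1: m = 0.763350, f(m) = 0.040891 > 0 → root in [0.046700, 0.763350]
step 2: m = 0.405025, f(m) = -0.628763 < 0 → root in [0.405025, 0.763350]
Midpoint of [0.405025, 0.763350] = 0.584187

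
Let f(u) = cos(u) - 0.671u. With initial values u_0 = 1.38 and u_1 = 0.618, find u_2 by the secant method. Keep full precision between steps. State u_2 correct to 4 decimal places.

Secant update: u_(k+1) = u_k − f(u_k)·(u_k − u_(k-1))/(f(u_k) − f(u_(k-1))).
f(u_0) = -0.736339, f(u_1) = 0.400361
u_2 = 0.618000 - (0.400361)·(0.618000 - 1.380000)/(0.400361 - (-0.736339)) = 0.886387; f(u_2) = 0.037450

0.8864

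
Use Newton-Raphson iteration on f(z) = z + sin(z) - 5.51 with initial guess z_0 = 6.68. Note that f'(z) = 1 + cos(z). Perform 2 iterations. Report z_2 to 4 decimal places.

5.8917

z_0 = 6.680000: f = 1.556483, f' = 1.922297 → z_1 = 6.680000 - (1.556483)/(1.922297) = 5.870301
z_1 = 5.870301: f = -0.040953, f' = 1.915967 → z_2 = 5.870301 - (-0.040953)/(1.915967) = 5.891675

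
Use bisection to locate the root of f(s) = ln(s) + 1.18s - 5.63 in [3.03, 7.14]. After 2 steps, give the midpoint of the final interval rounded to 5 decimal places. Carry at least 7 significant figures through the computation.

3.54375

f(3.030000) = -0.946037, f(7.140000) = 4.760913 (opposite signs)
step 1: m = 5.085000, f(m) = 1.996595 > 0 → root in [3.030000, 5.085000]
step 2: m = 4.057500, f(m) = 0.558417 > 0 → root in [3.030000, 4.057500]
Midpoint of [3.030000, 4.057500] = 3.543750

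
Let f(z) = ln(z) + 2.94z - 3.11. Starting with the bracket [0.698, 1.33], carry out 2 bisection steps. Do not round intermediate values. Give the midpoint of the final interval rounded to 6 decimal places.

f(0.698000) = -1.417416, f(1.330000) = 1.085379 (opposite signs)
step 1: m = 1.014000, f(m) = -0.114937 < 0 → root in [1.014000, 1.330000]
step 2: m = 1.172000, f(m) = 0.494392 > 0 → root in [1.014000, 1.172000]
Midpoint of [1.014000, 1.172000] = 1.093000

1.093000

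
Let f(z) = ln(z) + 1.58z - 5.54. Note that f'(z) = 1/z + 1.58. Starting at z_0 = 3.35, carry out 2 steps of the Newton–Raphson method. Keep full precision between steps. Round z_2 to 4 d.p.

Newton update: z ← z − f(z)/f'(z).
z_0 = 3.350000: f = 0.961960, f' = 1.878507 → z_1 = 3.350000 - (0.961960)/(1.878507) = 2.837912
z_1 = 2.837912: f = -0.013030, f' = 1.932372 → z_2 = 2.837912 - (-0.013030)/(1.932372) = 2.844655

2.8447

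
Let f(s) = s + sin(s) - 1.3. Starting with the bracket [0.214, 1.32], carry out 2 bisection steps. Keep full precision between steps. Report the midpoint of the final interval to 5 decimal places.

f(0.214000) = -0.873630, f(1.320000) = 0.988715 (opposite signs)
step 1: m = 0.767000, f(m) = 0.160978 > 0 → root in [0.214000, 0.767000]
step 2: m = 0.490500, f(m) = -0.338433 < 0 → root in [0.490500, 0.767000]
Midpoint of [0.490500, 0.767000] = 0.628750

0.62875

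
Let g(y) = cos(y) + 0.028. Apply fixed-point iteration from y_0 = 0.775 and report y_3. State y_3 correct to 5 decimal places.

y_1 = g(0.775000) = 0.742421
y_2 = g(0.742421) = 0.764834
y_3 = g(0.764834) = 0.749497

0.74950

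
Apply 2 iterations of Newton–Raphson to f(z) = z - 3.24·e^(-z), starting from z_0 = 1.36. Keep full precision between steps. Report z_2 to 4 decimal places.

f'(z) = 1 + 3.24·e^(-z)
z_0 = 1.360000: f = 0.528419, f' = 1.831581 → z_1 = 1.360000 - (0.528419)/(1.831581) = 1.071496
z_1 = 1.071496: f = -0.038191, f' = 2.109687 → z_2 = 1.071496 - (-0.038191)/(2.109687) = 1.089598

1.0896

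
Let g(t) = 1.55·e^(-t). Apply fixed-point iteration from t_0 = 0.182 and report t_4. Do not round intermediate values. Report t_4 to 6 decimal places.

t_1 = g(0.182000) = 1.292082
t_2 = g(1.292082) = 0.425782
t_3 = g(0.425782) = 1.012551
t_4 = g(1.012551) = 0.563101

0.563101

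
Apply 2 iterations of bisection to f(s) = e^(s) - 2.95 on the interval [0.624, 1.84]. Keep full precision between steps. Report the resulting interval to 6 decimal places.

f(0.624000) = -1.083621, f(1.840000) = 3.346538 (opposite signs)
step 1: m = 1.232000, f(m) = 0.478079 > 0 → root in [0.624000, 1.232000]
step 2: m = 0.928000, f(m) = -0.420555 < 0 → root in [0.928000, 1.232000]

[0.928000, 1.232000]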